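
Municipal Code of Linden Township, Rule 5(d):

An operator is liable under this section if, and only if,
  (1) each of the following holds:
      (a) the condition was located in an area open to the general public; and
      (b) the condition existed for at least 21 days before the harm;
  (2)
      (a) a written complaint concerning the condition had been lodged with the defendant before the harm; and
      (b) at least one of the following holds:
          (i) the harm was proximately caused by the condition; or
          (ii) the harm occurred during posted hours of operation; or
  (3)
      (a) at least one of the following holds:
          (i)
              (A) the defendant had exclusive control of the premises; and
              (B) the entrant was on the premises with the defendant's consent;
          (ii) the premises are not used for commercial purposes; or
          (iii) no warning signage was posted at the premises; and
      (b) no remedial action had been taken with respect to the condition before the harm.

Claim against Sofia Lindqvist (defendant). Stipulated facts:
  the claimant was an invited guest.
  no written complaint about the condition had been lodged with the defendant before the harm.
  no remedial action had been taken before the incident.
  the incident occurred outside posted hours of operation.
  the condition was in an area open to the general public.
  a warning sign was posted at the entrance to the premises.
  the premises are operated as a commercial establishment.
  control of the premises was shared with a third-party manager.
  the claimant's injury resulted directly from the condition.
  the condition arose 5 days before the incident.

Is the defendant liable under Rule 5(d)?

No — not liable.

(a) public area — met.
(b) condition ≥21 days old — not met.
(1) = T AND F = false.
(a) complaint lodged — fails.
(i) proximate cause — met.
(ii) during posted hours — not met.
(b): T OR F → true.
(2) = F AND T = false.
(A) exclusive control — not satisfied.
(B) consent to enter — met.
(i): F AND T → false.
(ii) not (commercial use) — fails.
(iii) no signage posted — not satisfied.
So (a) is not satisfied (F OR F OR F).
(b) no remedial action — met.
(3) = F AND T = false.
Overall: F OR F OR F → false.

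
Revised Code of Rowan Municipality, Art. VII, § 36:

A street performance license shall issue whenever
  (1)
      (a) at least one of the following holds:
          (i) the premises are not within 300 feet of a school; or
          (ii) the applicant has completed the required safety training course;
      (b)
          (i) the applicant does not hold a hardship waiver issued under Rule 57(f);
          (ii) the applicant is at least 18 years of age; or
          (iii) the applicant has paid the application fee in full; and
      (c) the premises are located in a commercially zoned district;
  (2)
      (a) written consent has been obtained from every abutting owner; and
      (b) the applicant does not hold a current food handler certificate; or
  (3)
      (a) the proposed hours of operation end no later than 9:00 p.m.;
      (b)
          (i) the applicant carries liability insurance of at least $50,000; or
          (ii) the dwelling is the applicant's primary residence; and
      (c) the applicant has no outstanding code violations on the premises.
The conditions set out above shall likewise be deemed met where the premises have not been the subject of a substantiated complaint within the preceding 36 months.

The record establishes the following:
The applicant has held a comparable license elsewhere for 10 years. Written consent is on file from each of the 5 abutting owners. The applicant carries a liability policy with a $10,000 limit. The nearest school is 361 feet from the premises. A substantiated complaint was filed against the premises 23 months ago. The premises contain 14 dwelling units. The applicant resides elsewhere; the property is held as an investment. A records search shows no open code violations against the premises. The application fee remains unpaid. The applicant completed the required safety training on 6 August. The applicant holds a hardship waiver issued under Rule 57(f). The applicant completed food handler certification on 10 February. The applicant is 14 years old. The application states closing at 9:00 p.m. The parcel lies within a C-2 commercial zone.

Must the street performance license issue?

(i) ≥300 ft from school — satisfied.
(ii) safety training — holds.
(a) = T OR T = true.
(i) not (hardship waiver) — not satisfied.
(ii) age ≥ 18 — not met.
(iii) fee paid — fails.
(b) = F OR F OR F = false.
(c) commercially zoned — met.
(1) = T AND F AND T = false.
(a) all abutters consent — holds.
(b) not (food handler cert.) — not satisfied.
(2): T AND F → false.
(a) closes by 9 p.m. — holds.
(i) insurance ≥ $50,000 — not satisfied.
(ii) primary residence — not satisfied.
(b) = F OR F = false.
(c) no code violations — satisfied.
(3) = T AND F AND T = false.
Overall: F OR F OR F → false.
Exception (no complaint in 36 mo.) — not satisfied.
Result: main false OR exception false → false.

No — denied.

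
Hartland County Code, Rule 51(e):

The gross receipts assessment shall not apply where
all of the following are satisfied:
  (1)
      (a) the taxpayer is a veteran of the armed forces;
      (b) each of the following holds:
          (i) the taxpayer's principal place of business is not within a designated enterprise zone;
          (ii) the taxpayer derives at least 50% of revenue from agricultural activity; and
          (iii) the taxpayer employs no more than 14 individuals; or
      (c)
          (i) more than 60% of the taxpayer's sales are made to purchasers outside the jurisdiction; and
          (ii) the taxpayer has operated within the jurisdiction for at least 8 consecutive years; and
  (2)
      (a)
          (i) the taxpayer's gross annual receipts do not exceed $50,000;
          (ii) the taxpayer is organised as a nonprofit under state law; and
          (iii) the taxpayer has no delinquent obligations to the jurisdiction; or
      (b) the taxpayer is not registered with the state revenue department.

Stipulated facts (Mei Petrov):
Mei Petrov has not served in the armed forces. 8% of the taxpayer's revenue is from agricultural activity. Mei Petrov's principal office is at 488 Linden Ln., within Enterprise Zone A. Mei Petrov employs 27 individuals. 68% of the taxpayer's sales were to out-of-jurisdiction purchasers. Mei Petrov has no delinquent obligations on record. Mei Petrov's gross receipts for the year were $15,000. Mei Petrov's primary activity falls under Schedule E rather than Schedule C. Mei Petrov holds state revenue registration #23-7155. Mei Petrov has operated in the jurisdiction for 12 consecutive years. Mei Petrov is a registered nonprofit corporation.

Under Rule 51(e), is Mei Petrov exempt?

(a) veteran — fails.
(i) not (in enterprise zone) — not met.
(ii) ≥50% agricultural — not satisfied.
(iii) ≤ 14 employees — not met.
(b) = F AND F AND F = false.
(i) >60% out-of-jur. sales — met.
(ii) ≥ 8 yrs in jurisdiction — met.
(c): T AND T → true.
(1): F OR F OR T → true.
(i) receipts ≤ $50,000 — satisfied.
(ii) nonprofit — satisfied.
(iii) no delinquency — met.
(a): T AND T AND T → true.
(b) not (state-registered) — not met.
So (2) is satisfied (T OR F).
So Overall is satisfied (T AND T).

Yes — exempt.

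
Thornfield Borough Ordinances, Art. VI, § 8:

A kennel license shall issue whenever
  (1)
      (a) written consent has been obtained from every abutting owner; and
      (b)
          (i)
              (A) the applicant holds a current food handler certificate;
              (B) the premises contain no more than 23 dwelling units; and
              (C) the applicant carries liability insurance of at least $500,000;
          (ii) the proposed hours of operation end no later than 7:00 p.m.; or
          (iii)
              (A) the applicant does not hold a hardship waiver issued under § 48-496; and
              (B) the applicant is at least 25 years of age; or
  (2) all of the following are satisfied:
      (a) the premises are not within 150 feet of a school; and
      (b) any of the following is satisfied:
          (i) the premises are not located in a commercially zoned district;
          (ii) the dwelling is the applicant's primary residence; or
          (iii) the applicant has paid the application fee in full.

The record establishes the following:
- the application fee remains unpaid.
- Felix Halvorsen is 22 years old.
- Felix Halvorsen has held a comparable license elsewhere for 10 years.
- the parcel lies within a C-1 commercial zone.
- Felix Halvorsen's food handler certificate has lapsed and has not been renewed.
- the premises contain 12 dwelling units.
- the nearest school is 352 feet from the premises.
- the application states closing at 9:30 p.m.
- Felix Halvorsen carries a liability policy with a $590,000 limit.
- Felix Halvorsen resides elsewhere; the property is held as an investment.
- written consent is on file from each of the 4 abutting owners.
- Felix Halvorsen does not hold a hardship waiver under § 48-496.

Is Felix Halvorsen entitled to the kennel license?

(a) all abutters consent — holds.
(A) food handler cert. — not met.
(B) ≤ 23 units — holds.
(C) insurance ≥ $500,000 — satisfied.
So (i) is not satisfied (F AND T AND T).
(ii) closes by 7 p.m. — fails.
(A) not (hardship waiver) — satisfied.
(B) age ≥ 25 — not satisfied.
(iii): T AND F → false.
(b): F OR F OR F → false.
(1): T AND F → false.
(a) ≥150 ft from school — holds.
(i) not (commercially zoned) — fails.
(ii) primary residence — not satisfied.
(iii) fee paid — not satisfied.
So (b) is not satisfied (F OR F OR F).
(2): T AND F → false.
Overall: F OR F → false.

No — denied.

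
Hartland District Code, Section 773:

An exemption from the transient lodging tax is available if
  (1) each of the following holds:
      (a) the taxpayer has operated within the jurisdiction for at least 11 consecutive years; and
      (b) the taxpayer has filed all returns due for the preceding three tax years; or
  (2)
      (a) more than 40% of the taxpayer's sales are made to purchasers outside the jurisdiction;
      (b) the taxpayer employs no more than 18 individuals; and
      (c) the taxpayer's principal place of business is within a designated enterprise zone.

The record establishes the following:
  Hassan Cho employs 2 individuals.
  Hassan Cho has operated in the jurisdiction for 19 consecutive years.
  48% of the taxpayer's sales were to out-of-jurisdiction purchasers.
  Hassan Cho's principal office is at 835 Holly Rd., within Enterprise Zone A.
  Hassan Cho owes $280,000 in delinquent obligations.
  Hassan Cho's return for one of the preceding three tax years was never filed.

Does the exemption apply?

Yes — exempt.

(a) ≥ 11 yrs in jurisdiction — satisfied.
(b) returns current — not met.
So (1) is not satisfied (T AND F).
(a) >40% out-of-jur. sales — met.
(b) ≤ 18 employees — met.
(c) in enterprise zone — holds.
(2): T AND T AND T → true.
Overall = F OR T = true.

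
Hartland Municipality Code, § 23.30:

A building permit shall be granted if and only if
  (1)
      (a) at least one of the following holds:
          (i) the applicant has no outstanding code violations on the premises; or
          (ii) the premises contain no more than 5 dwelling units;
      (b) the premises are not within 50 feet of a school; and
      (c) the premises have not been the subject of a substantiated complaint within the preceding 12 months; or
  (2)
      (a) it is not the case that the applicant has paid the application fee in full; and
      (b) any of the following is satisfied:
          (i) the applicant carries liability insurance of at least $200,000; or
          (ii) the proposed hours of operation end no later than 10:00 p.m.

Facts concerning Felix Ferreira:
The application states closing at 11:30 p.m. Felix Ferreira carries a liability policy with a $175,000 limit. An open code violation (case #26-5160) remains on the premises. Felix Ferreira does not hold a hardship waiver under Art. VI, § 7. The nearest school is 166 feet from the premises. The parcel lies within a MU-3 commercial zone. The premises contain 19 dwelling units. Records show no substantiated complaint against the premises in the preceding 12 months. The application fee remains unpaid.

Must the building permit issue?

No — denied.

(i) no code violations — not met.
(ii) ≤ 5 units — not satisfied.
So (a) is not satisfied (F OR F).
(b) ≥50 ft from school — satisfied.
(c) no complaint in 12 mo. — holds.
So (1) is not satisfied (F AND T AND T).
(a) not (fee paid) — holds.
(i) insurance ≥ $200,000 — not satisfied.
(ii) closes by 10 p.m. — fails.
So (b) is not satisfied (F OR F).
(2): T AND F → false.
Overall = F OR F = false.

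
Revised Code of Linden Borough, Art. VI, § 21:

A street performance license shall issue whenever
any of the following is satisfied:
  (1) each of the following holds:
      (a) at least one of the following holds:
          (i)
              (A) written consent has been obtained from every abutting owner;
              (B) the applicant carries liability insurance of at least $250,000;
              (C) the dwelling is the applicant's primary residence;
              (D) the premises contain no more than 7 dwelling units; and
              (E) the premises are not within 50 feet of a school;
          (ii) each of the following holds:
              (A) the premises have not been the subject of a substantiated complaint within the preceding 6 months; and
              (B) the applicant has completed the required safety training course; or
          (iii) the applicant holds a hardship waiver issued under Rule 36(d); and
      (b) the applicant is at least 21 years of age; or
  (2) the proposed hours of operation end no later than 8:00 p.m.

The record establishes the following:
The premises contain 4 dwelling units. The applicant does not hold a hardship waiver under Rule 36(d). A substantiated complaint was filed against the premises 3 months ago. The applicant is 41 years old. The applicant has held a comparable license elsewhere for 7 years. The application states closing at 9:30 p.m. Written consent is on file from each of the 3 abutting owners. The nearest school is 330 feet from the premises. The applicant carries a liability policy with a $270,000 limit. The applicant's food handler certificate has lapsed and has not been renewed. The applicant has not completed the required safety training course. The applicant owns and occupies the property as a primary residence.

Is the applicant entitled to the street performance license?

Yes — granted.

(A) all abutters consent — met.
(B) insurance ≥ $250,000 — satisfied.
(C) primary residence — satisfied.
(D) ≤ 7 units — holds.
(E) ≥50 ft from school — met.
So (i) is satisfied (T AND T AND T AND T AND T).
(A) no complaint in 6 mo. — not satisfied.
(B) safety training — not satisfied.
(ii): F AND F → false.
(iii) hardship waiver — not met.
So (a) is satisfied (T OR F OR F).
(b) age ≥ 21 — satisfied.
(1) = T AND T = true.
(2) closes by 8 p.m. — not met.
Overall = T OR F = true.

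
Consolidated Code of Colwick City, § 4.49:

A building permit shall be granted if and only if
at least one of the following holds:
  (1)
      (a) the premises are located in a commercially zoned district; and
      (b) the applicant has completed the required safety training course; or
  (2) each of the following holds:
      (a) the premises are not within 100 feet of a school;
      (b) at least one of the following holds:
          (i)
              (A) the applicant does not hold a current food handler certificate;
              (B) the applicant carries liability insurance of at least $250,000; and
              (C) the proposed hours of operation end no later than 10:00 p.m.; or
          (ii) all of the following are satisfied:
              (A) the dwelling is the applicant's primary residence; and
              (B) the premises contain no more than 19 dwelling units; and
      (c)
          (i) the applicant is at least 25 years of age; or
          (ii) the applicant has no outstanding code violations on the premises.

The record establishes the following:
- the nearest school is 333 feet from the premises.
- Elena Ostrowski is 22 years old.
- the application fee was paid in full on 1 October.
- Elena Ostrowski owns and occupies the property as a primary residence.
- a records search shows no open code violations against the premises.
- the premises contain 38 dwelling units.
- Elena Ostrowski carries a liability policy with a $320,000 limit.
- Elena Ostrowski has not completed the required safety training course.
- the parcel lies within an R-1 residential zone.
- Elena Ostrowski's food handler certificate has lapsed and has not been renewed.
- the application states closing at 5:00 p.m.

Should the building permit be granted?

Yes — granted.

(a) commercially zoned — not met.
(b) safety training — not satisfied.
So (1) is not satisfied (F AND F).
(a) ≥100 ft from school — met.
(A) not (food handler cert.) — holds.
(B) insurance ≥ $250,000 — satisfied.
(C) closes by 10 p.m. — met.
(i): T AND T AND T → true.
(A) primary residence — holds.
(B) ≤ 19 units — fails.
So (ii) is not satisfied (T AND F).
(b) = T OR F = true.
(i) age ≥ 25 — not satisfied.
(ii) no code violations — holds.
(c) = F OR T = true.
(2): T AND T AND T → true.
Overall: F OR T → true.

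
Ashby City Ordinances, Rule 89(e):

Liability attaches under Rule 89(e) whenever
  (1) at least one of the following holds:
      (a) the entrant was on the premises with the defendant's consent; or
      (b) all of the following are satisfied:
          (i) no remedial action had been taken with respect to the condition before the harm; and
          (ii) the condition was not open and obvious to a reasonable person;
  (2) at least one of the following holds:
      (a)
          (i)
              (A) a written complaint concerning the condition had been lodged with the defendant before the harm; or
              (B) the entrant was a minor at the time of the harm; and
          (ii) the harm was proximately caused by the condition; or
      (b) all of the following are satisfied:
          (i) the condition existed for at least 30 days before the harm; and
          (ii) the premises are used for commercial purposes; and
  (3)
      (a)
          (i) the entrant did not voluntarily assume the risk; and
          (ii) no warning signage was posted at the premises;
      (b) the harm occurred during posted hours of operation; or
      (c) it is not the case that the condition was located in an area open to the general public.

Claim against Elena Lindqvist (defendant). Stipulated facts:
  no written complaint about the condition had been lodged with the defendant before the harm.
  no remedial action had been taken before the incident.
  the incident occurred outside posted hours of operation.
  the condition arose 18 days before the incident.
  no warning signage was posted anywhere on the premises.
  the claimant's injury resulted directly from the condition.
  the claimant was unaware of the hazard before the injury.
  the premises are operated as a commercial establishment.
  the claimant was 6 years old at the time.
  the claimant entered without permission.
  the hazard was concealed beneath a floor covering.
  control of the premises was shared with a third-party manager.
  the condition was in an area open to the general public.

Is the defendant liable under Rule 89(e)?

(a) consent to enter — fails.
(i) no remedial action — holds.
(ii) not open/obvious — met.
So (b) is satisfied (T AND T).
So (1) is satisfied (F OR T).
(A) complaint lodged — not satisfied.
(B) entrant a minor — satisfied.
So (i) is satisfied (F OR T).
(ii) proximate cause — satisfied.
So (a) is satisfied (T AND T).
(i) condition ≥30 days old — fails.
(ii) commercial use — satisfied.
So (b) is not satisfied (F AND T).
(2) = T OR F = true.
(i) no assumed risk — satisfied.
(ii) no signage posted — met.
(a): T AND T → true.
(b) during posted hours — not met.
(c) not (public area) — fails.
So (3) is satisfied (T OR F OR F).
Overall: T AND T AND T → true.

Yes — liable.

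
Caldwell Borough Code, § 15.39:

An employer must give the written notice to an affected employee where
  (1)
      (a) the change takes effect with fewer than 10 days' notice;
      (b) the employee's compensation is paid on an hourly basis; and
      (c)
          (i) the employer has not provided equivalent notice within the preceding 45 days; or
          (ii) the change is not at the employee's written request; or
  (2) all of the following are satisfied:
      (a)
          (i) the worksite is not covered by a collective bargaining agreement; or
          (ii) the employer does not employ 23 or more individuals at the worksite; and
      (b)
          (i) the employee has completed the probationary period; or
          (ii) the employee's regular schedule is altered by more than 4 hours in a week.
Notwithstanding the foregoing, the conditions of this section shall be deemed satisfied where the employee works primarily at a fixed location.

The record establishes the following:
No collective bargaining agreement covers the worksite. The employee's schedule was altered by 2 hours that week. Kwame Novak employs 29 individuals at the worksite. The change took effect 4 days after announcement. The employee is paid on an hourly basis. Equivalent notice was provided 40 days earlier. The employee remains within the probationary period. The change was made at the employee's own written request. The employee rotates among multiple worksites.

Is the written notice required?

No — not required.

(a) < 10 days' notice — met.
(b) hourly-paid — holds.
(i) no recent notice — not met.
(ii) not employee-requested — not satisfied.
(c) = F OR F = false.
So (1) is not satisfied (T AND T AND F).
(i) no CBA — met.
(ii) not (≥ 23 at site) — not met.
(a): T OR F → true.
(i) past probation — fails.
(ii) schedule shift > 4h — not satisfied.
(b): F OR F → false.
(2) = T AND F = false.
Overall = F OR F = false.
Exception (fixed location) — not satisfied.
Result: main false OR exception false → false.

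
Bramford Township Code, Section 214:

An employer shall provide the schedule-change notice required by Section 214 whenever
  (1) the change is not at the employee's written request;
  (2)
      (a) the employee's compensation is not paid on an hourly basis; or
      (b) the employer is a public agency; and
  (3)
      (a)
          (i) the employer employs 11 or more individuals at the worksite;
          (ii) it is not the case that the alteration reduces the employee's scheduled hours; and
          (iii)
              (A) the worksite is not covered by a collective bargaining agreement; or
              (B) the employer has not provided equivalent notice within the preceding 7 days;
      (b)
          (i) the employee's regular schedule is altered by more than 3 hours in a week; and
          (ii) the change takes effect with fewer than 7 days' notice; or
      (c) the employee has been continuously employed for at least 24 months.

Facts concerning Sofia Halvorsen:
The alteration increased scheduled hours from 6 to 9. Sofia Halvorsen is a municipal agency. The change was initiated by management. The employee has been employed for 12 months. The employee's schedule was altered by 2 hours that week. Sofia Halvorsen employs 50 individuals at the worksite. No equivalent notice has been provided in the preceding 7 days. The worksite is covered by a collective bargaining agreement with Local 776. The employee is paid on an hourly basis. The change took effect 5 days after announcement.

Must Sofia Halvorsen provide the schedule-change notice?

(1) not employee-requested — met.
(a) not (hourly-paid) — fails.
(b) public agency — holds.
(2) = F OR T = true.
(i) ≥ 11 at site — met.
(ii) not (hours reduced) — holds.
(A) no CBA — fails.
(B) no recent notice — satisfied.
So (iii) is satisfied (F OR T).
(a) = T AND T AND T = true.
(i) schedule shift > 3h — not met.
(ii) < 7 days' notice — met.
(b) = F AND T = false.
(c) tenure ≥ 24 mo. — fails.
So (3) is satisfied (T OR F OR F).
Overall: T AND T AND T → true.

Yes — required.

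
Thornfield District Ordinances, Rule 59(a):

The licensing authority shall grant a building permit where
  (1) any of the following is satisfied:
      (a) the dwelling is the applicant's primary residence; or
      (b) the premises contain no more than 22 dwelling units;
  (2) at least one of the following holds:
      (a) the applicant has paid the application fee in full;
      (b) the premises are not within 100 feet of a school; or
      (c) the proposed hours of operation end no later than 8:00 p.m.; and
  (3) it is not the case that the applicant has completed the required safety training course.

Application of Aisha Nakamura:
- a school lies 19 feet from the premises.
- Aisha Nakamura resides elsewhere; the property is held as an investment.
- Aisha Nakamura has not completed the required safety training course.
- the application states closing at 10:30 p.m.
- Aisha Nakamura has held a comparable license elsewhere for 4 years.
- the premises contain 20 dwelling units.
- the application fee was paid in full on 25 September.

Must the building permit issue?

Yes — granted.

(a) primary residence — not satisfied.
(b) ≤ 22 units — holds.
(1) = F OR T = true.
(a) fee paid — met.
(b) ≥100 ft from school — not met.
(c) closes by 8 p.m. — not satisfied.
(2) = T OR F OR F = true.
(3) not (safety training) — met.
So Overall is satisfied (T AND T AND T).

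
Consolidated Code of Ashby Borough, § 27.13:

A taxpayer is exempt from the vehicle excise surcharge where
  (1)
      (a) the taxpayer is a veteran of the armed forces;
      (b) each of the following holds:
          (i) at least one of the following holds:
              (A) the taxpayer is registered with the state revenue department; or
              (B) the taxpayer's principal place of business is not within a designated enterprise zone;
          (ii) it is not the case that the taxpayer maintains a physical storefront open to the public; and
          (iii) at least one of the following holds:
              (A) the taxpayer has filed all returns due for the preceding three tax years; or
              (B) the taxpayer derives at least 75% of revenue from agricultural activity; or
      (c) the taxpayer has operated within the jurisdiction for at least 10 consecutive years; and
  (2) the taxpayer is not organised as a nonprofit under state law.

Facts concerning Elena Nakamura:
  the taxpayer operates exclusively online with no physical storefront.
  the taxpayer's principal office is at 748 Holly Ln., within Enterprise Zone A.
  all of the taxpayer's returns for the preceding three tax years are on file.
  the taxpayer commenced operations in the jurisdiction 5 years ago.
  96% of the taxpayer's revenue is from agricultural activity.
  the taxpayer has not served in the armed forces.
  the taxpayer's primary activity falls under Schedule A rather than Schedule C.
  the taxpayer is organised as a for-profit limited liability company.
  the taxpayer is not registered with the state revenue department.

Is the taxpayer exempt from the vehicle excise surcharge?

(a) veteran — not satisfied.
(A) state-registered — not satisfied.
(B) not (in enterprise zone) — not satisfied.
(i) = F OR F = false.
(ii) not (has storefront) — holds.
(A) returns current — met.
(B) ≥75% agricultural — satisfied.
(iii): T OR T → true.
(b): F AND T AND T → false.
(c) ≥ 10 yrs in jurisdiction — fails.
So (1) is not satisfied (F OR F OR F).
(2) not (nonprofit) — satisfied.
Overall: F AND T → false.

No — not exempt.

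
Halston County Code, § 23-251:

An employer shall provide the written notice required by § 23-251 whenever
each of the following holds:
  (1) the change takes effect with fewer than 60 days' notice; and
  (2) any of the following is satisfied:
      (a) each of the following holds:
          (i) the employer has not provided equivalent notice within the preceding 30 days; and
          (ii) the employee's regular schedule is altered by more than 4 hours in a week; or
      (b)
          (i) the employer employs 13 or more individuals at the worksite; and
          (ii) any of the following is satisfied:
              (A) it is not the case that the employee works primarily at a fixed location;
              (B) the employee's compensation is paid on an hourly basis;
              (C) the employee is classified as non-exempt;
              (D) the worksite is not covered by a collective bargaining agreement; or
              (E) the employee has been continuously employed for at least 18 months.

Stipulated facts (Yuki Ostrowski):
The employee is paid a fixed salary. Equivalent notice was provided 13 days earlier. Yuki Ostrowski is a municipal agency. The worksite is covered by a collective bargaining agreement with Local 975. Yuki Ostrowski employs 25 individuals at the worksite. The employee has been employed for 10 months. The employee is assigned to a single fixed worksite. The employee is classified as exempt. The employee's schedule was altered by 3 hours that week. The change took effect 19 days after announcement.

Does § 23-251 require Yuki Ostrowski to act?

(1) < 60 days' notice — holds.
(i) no recent notice — not satisfied.
(ii) schedule shift > 4h — not satisfied.
(a) = F AND F = false.
(i) ≥ 13 at site — satisfied.
(A) not (fixed location) — not satisfied.
(B) hourly-paid — fails.
(C) non-exempt — not satisfied.
(D) no CBA — fails.
(E) tenure ≥ 18 mo. — not met.
(ii): F OR F OR F OR F OR F → false.
So (b) is not satisfied (T AND F).
(2): F OR F → false.
Overall: T AND F → false.

No — not required.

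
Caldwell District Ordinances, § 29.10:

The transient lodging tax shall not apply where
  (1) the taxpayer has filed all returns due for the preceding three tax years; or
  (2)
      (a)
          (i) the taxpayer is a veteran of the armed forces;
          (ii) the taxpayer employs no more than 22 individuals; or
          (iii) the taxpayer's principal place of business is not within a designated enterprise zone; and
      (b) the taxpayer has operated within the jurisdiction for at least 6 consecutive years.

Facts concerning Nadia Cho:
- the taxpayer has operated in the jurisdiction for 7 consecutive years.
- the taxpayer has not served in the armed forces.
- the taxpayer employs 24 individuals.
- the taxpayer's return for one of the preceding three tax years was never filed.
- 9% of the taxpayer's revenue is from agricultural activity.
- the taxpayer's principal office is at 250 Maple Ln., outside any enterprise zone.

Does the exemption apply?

(1) returns current — not met.
(i) veteran — fails.
(ii) ≤ 22 employees — not satisfied.
(iii) not (in enterprise zone) — holds.
So (a) is satisfied (F OR F OR T).
(b) ≥ 6 yrs in jurisdiction — satisfied.
(2) = T AND T = true.
Overall = F OR T = true.

Yes — exempt.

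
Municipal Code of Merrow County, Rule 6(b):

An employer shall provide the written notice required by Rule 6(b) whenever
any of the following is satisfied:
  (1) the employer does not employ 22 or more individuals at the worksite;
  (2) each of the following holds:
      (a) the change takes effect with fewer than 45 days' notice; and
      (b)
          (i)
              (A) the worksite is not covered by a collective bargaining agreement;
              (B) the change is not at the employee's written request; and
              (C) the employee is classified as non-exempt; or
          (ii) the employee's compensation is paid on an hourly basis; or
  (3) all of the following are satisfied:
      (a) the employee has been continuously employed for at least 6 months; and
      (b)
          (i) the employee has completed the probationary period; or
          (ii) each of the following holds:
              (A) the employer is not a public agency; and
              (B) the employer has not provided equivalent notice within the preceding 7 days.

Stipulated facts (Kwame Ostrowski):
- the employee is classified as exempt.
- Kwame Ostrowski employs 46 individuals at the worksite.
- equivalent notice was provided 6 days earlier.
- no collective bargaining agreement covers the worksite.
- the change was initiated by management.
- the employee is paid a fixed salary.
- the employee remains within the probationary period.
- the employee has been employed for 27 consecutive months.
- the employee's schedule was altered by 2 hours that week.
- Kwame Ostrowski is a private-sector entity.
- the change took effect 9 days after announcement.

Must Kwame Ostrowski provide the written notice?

No — not required.

(1) not (≥ 22 at site) — not satisfied.
(a) < 45 days' notice — met.
(A) no CBA — satisfied.
(B) not employee-requested — holds.
(C) non-exempt — fails.
(i): T AND T AND F → false.
(ii) hourly-paid — not satisfied.
So (b) is not satisfied (F OR F).
So (2) is not satisfied (T AND F).
(a) tenure ≥ 6 mo. — satisfied.
(i) past probation — fails.
(A) not (public agency) — satisfied.
(B) no recent notice — not satisfied.
(ii): T AND F → false.
So (b) is not satisfied (F OR F).
So (3) is not satisfied (T AND F).
Overall = F OR F OR F = false.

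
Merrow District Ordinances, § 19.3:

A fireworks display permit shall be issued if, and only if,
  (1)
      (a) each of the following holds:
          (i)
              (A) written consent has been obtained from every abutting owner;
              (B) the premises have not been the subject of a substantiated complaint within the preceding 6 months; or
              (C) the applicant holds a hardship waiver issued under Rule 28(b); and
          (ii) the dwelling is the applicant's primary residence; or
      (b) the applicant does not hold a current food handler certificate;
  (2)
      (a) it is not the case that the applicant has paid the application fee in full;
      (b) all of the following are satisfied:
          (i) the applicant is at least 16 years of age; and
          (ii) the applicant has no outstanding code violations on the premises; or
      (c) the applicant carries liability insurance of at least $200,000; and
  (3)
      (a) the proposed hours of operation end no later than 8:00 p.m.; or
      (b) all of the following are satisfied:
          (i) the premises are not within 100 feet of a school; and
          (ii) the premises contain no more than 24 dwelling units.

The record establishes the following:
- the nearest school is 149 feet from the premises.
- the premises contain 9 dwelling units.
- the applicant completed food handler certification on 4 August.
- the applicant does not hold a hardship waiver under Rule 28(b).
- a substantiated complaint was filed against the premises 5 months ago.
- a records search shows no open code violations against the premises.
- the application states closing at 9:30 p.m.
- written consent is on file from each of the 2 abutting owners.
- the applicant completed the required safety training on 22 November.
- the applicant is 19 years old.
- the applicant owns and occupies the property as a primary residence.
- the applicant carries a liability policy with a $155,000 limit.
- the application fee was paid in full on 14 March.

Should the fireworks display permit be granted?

Yes — granted.

(A) all abutters consent — holds.
(B) no complaint in 6 mo. — not satisfied.
(C) hardship waiver — fails.
(i): T OR F OR F → true.
(ii) primary residence — holds.
(a): T AND T → true.
(b) not (food handler cert.) — not satisfied.
(1) = T OR F = true.
(a) not (fee paid) — fails.
(i) age ≥ 16 — satisfied.
(ii) no code violations — holds.
(b) = T AND T = true.
(c) insurance ≥ $200,000 — not met.
So (2) is satisfied (F OR T OR F).
(a) closes by 8 p.m. — fails.
(i) ≥100 ft from school — holds.
(ii) ≤ 24 units — met.
(b): T AND T → true.
So (3) is satisfied (F OR T).
Overall = T AND T AND T = true.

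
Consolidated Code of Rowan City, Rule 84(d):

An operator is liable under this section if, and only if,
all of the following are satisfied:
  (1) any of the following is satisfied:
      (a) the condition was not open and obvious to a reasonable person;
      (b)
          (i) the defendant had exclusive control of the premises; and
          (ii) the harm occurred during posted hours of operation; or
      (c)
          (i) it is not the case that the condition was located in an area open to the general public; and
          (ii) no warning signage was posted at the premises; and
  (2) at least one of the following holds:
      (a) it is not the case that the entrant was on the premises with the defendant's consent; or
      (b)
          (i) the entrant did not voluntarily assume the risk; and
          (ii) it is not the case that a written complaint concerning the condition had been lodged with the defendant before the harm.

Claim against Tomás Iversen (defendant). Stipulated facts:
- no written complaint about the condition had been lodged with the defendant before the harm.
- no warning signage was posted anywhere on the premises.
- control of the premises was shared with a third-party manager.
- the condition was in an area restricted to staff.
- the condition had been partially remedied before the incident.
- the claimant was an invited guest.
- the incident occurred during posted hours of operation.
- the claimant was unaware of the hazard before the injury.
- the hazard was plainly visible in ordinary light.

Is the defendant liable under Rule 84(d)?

(a) not open/obvious — not met.
(i) exclusive control — fails.
(ii) during posted hours — holds.
(b): F AND T → false.
(i) not (public area) — satisfied.
(ii) no signage posted — met.
So (c) is satisfied (T AND T).
(1) = F OR F OR T = true.
(a) not (consent to enter) — not met.
(i) no assumed risk — met.
(ii) not (complaint lodged) — satisfied.
(b) = T AND T = true.
(2): F OR T → true.
Overall = T AND T = true.

Yes — liable.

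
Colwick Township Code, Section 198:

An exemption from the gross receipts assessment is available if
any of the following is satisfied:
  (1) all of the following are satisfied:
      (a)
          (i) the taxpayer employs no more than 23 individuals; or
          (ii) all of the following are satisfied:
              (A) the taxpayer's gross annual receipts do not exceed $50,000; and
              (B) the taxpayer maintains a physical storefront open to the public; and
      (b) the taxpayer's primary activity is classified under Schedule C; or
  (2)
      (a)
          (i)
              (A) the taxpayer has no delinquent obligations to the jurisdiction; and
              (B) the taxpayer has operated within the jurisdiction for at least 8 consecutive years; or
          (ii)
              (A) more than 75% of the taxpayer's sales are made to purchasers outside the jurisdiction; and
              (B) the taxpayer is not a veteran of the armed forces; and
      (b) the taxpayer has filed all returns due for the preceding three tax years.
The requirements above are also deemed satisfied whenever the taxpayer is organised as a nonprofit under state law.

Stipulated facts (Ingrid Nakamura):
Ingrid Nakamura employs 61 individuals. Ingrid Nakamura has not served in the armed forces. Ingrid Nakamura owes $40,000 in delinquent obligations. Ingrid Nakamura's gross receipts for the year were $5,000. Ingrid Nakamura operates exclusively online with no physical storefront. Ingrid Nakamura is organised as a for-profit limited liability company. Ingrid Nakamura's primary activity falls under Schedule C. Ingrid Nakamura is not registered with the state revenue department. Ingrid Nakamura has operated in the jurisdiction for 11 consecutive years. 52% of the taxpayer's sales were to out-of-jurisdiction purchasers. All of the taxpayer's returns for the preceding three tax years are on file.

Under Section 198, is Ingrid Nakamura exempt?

(i) ≤ 23 employees — fails.
(A) receipts ≤ $50,000 — holds.
(B) has storefront — not satisfied.
(ii) = T AND F = false.
(a): F OR F → false.
(b) Schedule C activity — met.
So (1) is not satisfied (F AND T).
(A) no delinquency — fails.
(B) ≥ 8 yrs in jurisdiction — met.
So (i) is not satisfied (F AND T).
(A) >75% out-of-jur. sales — not met.
(B) not (veteran) — satisfied.
So (ii) is not satisfied (F AND T).
(a) = F OR F = false.
(b) returns current — satisfied.
(2): F AND T → false.
Overall = F OR F = false.
Exception (nonprofit) — not satisfied.
Result: main false OR exception false → false.

No — not exempt.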